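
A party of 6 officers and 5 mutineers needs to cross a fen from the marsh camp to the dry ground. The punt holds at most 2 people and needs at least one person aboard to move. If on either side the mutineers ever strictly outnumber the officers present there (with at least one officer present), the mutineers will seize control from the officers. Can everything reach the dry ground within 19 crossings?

Yes

Yes — this plan uses 19 crossings (≤ 19):
1. 2 mutineers → the dry ground.  (the marsh camp: 6O 3M; the dry ground: 0O 2M)
2. 1 mutineer ← the marsh camp.  (the marsh camp: 6O 4M; the dry ground: 0O 1M)
3. 2 mutineers → the dry ground.  (the marsh camp: 6O 2M; the dry ground: 0O 3M)
4. 1 mutineer ← the marsh camp.  (the marsh camp: 6O 3M; the dry ground: 0O 2M)
5. 2 officers → the dry ground.  (the marsh camp: 4O 3M; the dry ground: 2O 2M)
6. 1 mutineer ← the marsh camp.  (the marsh camp: 4O 4M; the dry ground: 2O 1M)
7. 1 officer and 1 mutineer → the dry ground.  (the marsh camp: 3O 3M; the dry ground: 3O 2M)
8. 1 officer ← the marsh camp.  (the marsh camp: 4O 3M; the dry ground: 2O 2M)
9. 1 officer and 1 mutineer → the dry ground.  (the marsh camp: 3O 2M; the dry ground: 3O 3M)
10. 1 mutineer ← the marsh camp.  (the marsh camp: 3O 3M; the dry ground: 3O 2M)
11. 1 officer and 1 mutineer → the dry ground.  (the marsh camp: 2O 2M; the dry ground: 4O 3M)
12. 1 officer ← the marsh camp.  (the marsh camp: 3O 2M; the dry ground: 3O 3M)
13. 1 officer and 1 mutineer → the dry ground.  (the marsh camp: 2O 1M; the dry ground: 4O 4M)
14. 1 mutineer ← the marsh camp.  (the marsh camp: 2O 2M; the dry ground: 4O 3M)
15. 1 officer and 1 mutineer → the dry ground.  (the marsh camp: 1O 1M; the dry ground: 5O 4M)
16. 1 officer ← the marsh camp.  (the marsh camp: 2O 1M; the dry ground: 4O 4M)
17. 1 officer and 1 mutineer → the dry ground.  (the marsh camp: 1O 0M; the dry ground: 5O 5M)
18. 1 mutineer ← the marsh camp.  (the marsh camp: 1O 1M; the dry ground: 5O 4M)
19. 1 officer and 1 mutineer → the dry ground.  (the marsh camp: 0O 0M; the dry ground: 6O 5M)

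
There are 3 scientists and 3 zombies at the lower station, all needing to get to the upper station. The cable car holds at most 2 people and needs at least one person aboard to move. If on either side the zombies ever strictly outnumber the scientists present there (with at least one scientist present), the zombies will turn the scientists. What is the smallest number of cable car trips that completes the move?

11

Counting alone: each trip to the upper station takes at most 2 across and each return brings at least 1 back, so after t trips out (and t−1 returns) at most 2t − (t−1) of the 6 are across; that first reaches 6 at t = 5, so at least 9 crossings are needed.
The safety rule pushes this higher. Following every safe sequence of crossings, the most of the 6 that can be at the upper station as the cable car arrives there on crossing 9 is 5 — never all 6.
So no plan with fewer than 11 crossings exists, and this one achieves 11:
1. 2 zombies → the upper station.  (the lower station: 3S 1Z; the upper station: 0S 2Z)
2. 1 zombie ← the lower station.  (the lower station: 3S 2Z; the upper station: 0S 1Z)
3. 2 zombies → the upper station.  (the lower station: 3S 0Z; the upper station: 0S 3Z)
4. 1 zombie ← the lower station.  (the lower station: 3S 1Z; the upper station: 0S 2Z)
5. 2 scientists → the upper station.  (the lower station: 1S 1Z; the upper station: 2S 2Z)
6. 1 scientist and 1 zombie ← the lower station.  (the lower station: 2S 2Z; the upper station: 1S 1Z)
7. 2 scientists → the upper station.  (the lower station: 0S 2Z; the upper station: 3S 1Z)
8. 1 zombie ← the lower station.  (the lower station: 0S 3Z; the upper station: 3S 0Z)
9. 2 zombies → the upper station.  (the lower station: 0S 1Z; the upper station: 3S 2Z)
10. 1 zombie ← the lower station.  (the lower station: 0S 2Z; the upper station: 3S 1Z)
11. 2 zombies → the upper station.  (the lower station: 0S 0Z; the upper station: 3S 3Z)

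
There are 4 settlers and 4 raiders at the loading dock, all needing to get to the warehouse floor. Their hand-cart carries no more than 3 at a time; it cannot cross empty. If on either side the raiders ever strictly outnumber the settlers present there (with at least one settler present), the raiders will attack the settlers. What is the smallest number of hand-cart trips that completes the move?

9

Counting alone: each trip to the warehouse floor takes at most 3 across and each return brings at least 1 back, so after t trips out (and t−1 returns) at most 3t − (t−1) of the 8 are across; that first reaches 8 at t = 4, so at least 7 crossings are needed.
The safety rule pushes this higher. Following every safe sequence of crossings, the most of the 8 that can be at the warehouse floor as the hand-cart arrives there on crossing 7 is 7 — never all 8.
So no plan with fewer than 9 crossings exists, and this one achieves 9:
1. 2 raiders → the warehouse floor.  (the loading dock: 4S 2R; the warehouse floor: 0S 2R)
2. 1 raider ← the loading dock.  (the loading dock: 4S 3R; the warehouse floor: 0S 1R)
3. 3 raiders → the warehouse floor.  (the loading dock: 4S 0R; the warehouse floor: 0S 4R)
4. 1 raider ← the loading dock.  (the loading dock: 4S 1R; the warehouse floor: 0S 3R)
5. 3 settlers → the warehouse floor.  (the loading dock: 1S 1R; the warehouse floor: 3S 3R)
6. 1 settler and 1 raider ← the loading dock.  (the loading dock: 2S 2R; the warehouse floor: 2S 2R)
7. 2 settlers → the warehouse floor.  (the loading dock: 0S 2R; the warehouse floor: 4S 2R)
8. 1 raider ← the loading dock.  (the loading dock: 0S 3R; the warehouse floor: 4S 1R)
9. 3 raiders → the warehouse floor.  (the loading dock: 0S 0R; the warehouse floor: 4S 4R)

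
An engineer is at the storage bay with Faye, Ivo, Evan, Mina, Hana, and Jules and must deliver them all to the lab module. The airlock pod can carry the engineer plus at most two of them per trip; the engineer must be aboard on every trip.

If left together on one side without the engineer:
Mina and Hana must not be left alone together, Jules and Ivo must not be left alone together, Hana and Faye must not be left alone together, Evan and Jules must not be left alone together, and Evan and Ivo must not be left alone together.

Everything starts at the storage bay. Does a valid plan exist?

No

Whatever the first load, the items left behind include a forbidden pair without the engineer. No opening move is safe, so no plan exists.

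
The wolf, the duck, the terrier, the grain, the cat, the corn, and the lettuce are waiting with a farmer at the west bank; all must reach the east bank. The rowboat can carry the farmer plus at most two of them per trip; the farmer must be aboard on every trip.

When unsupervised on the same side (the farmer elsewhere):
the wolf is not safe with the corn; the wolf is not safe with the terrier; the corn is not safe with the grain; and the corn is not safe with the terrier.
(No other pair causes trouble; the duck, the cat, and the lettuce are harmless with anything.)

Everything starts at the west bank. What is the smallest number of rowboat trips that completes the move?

11

Counting alone: the farmer can take at most 2 across per trip to the east bank, so moving all 7 needs at least 4 loaded trips out, with a return between consecutive ones — at least 7 crossings.
The safety rule pushes this higher. Following every safe sequence of crossings, the most of the 7 that can be at the east bank as the rowboat arrives there on crossings 7, 9 is 5, 6 respectively — never all 7.
So no plan with fewer than 11 crossings exists, and this one achieves 11:
1. Farmer goes to the east bank with the corn and the wolf.  [the west bank: the cat, the duck, the grain, the lettuce, the terrier | the east bank: the corn, the wolf]
2. Farmer goes back to the west bank with the wolf.  [the west bank: the cat, the duck, the grain, the lettuce, the terrier, the wolf | the east bank: the corn]
3. Farmer goes to the east bank with the duck and the wolf.  [the west bank: the cat, the grain, the lettuce, the terrier | the east bank: the corn, the duck, the wolf]
4. Farmer goes back to the west bank with the wolf.  [the west bank: the cat, the grain, the lettuce, the terrier, the wolf | the east bank: the corn, the duck]
5. Farmer goes to the east bank with the grain and the wolf.  [the west bank: the cat, the lettuce, the terrier | the east bank: the corn, the duck, the grain, the wolf]
6. Farmer goes back to the west bank with the corn.  [the west bank: the cat, the corn, the lettuce, the terrier | the east bank: the duck, the grain, the wolf]
7. Farmer goes to the east bank with the cat and the terrier.  [the west bank: the corn, the lettuce | the east bank: the cat, the duck, the grain, the terrier, the wolf]
8. Farmer goes back to the west bank with the wolf.  [the west bank: the corn, the lettuce, the wolf | the east bank: the cat, the duck, the grain, the terrier]
9. Farmer goes to the east bank with the lettuce and the wolf.  [the west bank: the corn | the east bank: the cat, the duck, the grain, the lettuce, the terrier, the wolf]
10. Farmer goes back to the west bank with the wolf.  [the west bank: the corn, the wolf | the east bank: the cat, the duck, the grain, the lettuce, the terrier]
11. Farmer goes to the east bank with the corn and the wolf.  [the west bank: — | the east bank: the cat, the corn, the duck, the grain, the lettuce, the terrier, the wolf]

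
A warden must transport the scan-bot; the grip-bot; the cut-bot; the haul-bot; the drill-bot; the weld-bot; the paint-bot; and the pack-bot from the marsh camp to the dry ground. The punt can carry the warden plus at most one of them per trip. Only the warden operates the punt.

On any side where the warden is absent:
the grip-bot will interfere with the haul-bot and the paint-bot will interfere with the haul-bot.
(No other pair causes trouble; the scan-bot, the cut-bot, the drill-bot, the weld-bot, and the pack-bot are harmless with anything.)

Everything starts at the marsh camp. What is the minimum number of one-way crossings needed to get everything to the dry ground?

Counting alone: the warden can take at most 1 across per trip to the dry ground, so moving all 8 needs at least 8 loaded trips out, with a return between consecutive ones — at least 15 crossings.
The safety rule pushes this higher. Following every safe sequence of crossings, the most of the 8 that can be at the dry ground as the punt arrives there on crossing 15 is 7 — never all 8.
So no plan with fewer than 17 crossings exists, and this one achieves 17:
1. Warden goes to the dry ground with the haul-bot.  [the marsh camp: the cut-bot, the drill-bot, the grip-bot, the pack-bot, the paint-bot, the scan-bot, the weld-bot | the dry ground: the haul-bot]
2. Warden goes back to the marsh camp alone.  [the marsh camp: the cut-bot, the drill-bot, the grip-bot, the pack-bot, the paint-bot, the scan-bot, the weld-bot | the dry ground: the haul-bot]
3. Warden goes to the dry ground with the scan-bot.  [the marsh camp: the cut-bot, the drill-bot, the grip-bot, the pack-bot, the paint-bot, the weld-bot | the dry ground: the haul-bot, the scan-bot]
4. Warden goes back to the marsh camp alone.  [the marsh camp: the cut-bot, the drill-bot, the grip-bot, the pack-bot, the paint-bot, the weld-bot | the dry ground: the haul-bot, the scan-bot]
5. Warden goes to the dry ground with the grip-bot.  [the marsh camp: the cut-bot, the drill-bot, the pack-bot, the paint-bot, the weld-bot | the dry ground: the grip-bot, the haul-bot, the scan-bot]
6. Warden goes back to the marsh camp with the haul-bot.  [the marsh camp: the cut-bot, the drill-bot, the haul-bot, the pack-bot, the paint-bot, the weld-bot | the dry ground: the grip-bot, the scan-bot]
7. Warden goes to the dry ground with the paint-bot.  [the marsh camp: the cut-bot, the drill-bot, the haul-bot, the pack-bot, the weld-bot | the dry ground: the grip-bot, the paint-bot, the scan-bot]
8. Warden goes back to the marsh camp alone.  [the marsh camp: the cut-bot, the drill-bot, the haul-bot, the pack-bot, the weld-bot | the dry ground: the grip-bot, the paint-bot, the scan-bot]
9. Warden goes to the dry ground with the cut-bot.  [the marsh camp: the drill-bot, the haul-bot, the pack-bot, the weld-bot | the dry ground: the cut-bot, the grip-bot, the paint-bot, the scan-bot]
10. Warden goes back to the marsh camp alone.  [the marsh camp: the drill-bot, the haul-bot, the pack-bot, the weld-bot | the dry ground: the cut-bot, the grip-bot, the paint-bot, the scan-bot]
11. Warden goes to the dry ground with the drill-bot.  [the marsh camp: the haul-bot, the pack-bot, the weld-bot | the dry ground: the cut-bot, the drill-bot, the grip-bot, the paint-bot, the scan-bot]
12. Warden goes back to the marsh camp alone.  [the marsh camp: the haul-bot, the pack-bot, the weld-bot | the dry ground: the cut-bot, the drill-bot, the grip-bot, the paint-bot, the scan-bot]
13. Warden goes to the dry ground with the weld-bot.  [the marsh camp: the haul-bot, the pack-bot | the dry ground: the cut-bot, the drill-bot, the grip-bot, the paint-bot, the scan-bot, the weld-bot]
14. Warden goes back to the marsh camp alone.  [the marsh camp: the haul-bot, the pack-bot | the dry ground: the cut-bot, the drill-bot, the grip-bot, the paint-bot, the scan-bot, the weld-bot]
15. Warden goes to the dry ground with the pack-bot.  [the marsh camp: the haul-bot | the dry ground: the cut-bot, the drill-bot, the grip-bot, the pack-bot, the paint-bot, the scan-bot, the weld-bot]
16. Warden goes back to the marsh camp alone.  [the marsh camp: the haul-bot | the dry ground: the cut-bot, the drill-bot, the grip-bot, the pack-bot, the paint-bot, the scan-bot, the weld-bot]
17. Warden goes to the dry ground with the haul-bot.  [the marsh camp: — | the dry ground: the cut-bot, the drill-bot, the grip-bot, the haul-bot, the pack-bot, the paint-bot, the scan-bot, the weld-bot]

17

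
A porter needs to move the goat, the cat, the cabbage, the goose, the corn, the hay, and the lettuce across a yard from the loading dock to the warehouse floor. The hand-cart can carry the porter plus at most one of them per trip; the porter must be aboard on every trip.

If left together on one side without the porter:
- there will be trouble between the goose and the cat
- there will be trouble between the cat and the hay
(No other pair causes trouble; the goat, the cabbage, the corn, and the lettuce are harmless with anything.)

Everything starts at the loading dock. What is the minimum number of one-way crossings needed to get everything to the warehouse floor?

Counting alone: the porter can take at most 1 across per trip to the warehouse floor, so moving all 7 needs at least 7 loaded trips out, with a return between consecutive ones — at least 13 crossings.
The safety rule pushes this higher. Following every safe sequence of crossings, the most of the 7 that can be at the warehouse floor as the hand-cart arrives there on crossing 13 is 6 — never all 7.
So no plan with fewer than 15 crossings exists, and this one achieves 15:
1. Porter goes to the warehouse floor with the cat.  [the loading dock: the cabbage, the corn, the goat, the goose, the hay, the lettuce | the warehouse floor: the cat]
2. Porter goes back to the loading dock alone.  [the loading dock: the cabbage, the corn, the goat, the goose, the hay, the lettuce | the warehouse floor: the cat]
3. Porter goes to the warehouse floor with the goat.  [the loading dock: the cabbage, the corn, the goose, the hay, the lettuce | the warehouse floor: the cat, the goat]
4. Porter goes back to the loading dock alone.  [the loading dock: the cabbage, the corn, the goose, the hay, the lettuce | the warehouse floor: the cat, the goat]
5. Porter goes to the warehouse floor with the cabbage.  [the loading dock: the corn, the goose, the hay, the lettuce | the warehouse floor: the cabbage, the cat, the goat]
6. Porter goes back to the loading dock alone.  [the loading dock: the corn, the goose, the hay, the lettuce | the warehouse floor: the cabbage, the cat, the goat]
7. Porter goes to the warehouse floor with the goose.  [the loading dock: the corn, the hay, the lettuce | the warehouse floor: the cabbage, the cat, the goat, the goose]
8. Porter goes back to the loading dock with the cat.  [the loading dock: the cat, the corn, the hay, the lettuce | the warehouse floor: the cabbage, the goat, the goose]
9. Porter goes to the warehouse floor with the hay.  [the loading dock: the cat, the corn, the lettuce | the warehouse floor: the cabbage, the goat, the goose, the hay]
10. Porter goes back to the loading dock alone.  [the loading dock: the cat, the corn, the lettuce | the warehouse floor: the cabbage, the goat, the goose, the hay]
11. Porter goes to the warehouse floor with the corn.  [the loading dock: the cat, the lettuce | the warehouse floor: the cabbage, the corn, the goat, the goose, the hay]
12. Porter goes back to the loading dock alone.  [the loading dock: the cat, the lettuce | the warehouse floor: the cabbage, the corn, the goat, the goose, the hay]
13. Porter goes to the warehouse floor with the lettuce.  [the loading dock: the cat | the warehouse floor: the cabbage, the corn, the goat, the goose, the hay, the lettuce]
14. Porter goes back to the loading dock alone.  [the loading dock: the cat | the warehouse floor: the cabbage, the corn, the goat, the goose, the hay, the lettuce]
15. Porter goes to the warehouse floor with the cat.  [the loading dock: — | the warehouse floor: the cabbage, the cat, the corn, the goat, the goose, the hay, the lettuce]

15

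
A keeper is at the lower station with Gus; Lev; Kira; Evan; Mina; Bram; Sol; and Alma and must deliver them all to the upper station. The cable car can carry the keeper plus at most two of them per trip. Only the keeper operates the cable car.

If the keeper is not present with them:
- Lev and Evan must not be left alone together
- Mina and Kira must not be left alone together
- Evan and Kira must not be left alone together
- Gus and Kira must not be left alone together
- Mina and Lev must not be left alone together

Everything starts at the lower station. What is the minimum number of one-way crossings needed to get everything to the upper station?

Counting alone: the keeper can take at most 2 across per trip to the upper station, so moving all 8 needs at least 4 loaded trips out, with a return between consecutive ones — at least 7 crossings.
The safety rule pushes this higher. Following every safe sequence of crossings, the most of the 8 that can be at the upper station as the cable car arrives there on crossing 7 is 7 — never all 8.
So no plan with fewer than 9 crossings exists, and this one achieves 9:
1. Keeper goes to the upper station with Kira and Lev.
2. Keeper goes back to the lower station alone.
3. Keeper goes to the upper station with Evan and Gus.
4. Keeper goes back to the lower station with Kira and Lev.
5. Keeper goes to the upper station with Bram and Mina.
6. Keeper goes back to the lower station alone.
7. Keeper goes to the upper station with Alma and Sol.
8. Keeper goes back to the lower station alone.
9. Keeper goes to the upper station with Kira and Lev.

9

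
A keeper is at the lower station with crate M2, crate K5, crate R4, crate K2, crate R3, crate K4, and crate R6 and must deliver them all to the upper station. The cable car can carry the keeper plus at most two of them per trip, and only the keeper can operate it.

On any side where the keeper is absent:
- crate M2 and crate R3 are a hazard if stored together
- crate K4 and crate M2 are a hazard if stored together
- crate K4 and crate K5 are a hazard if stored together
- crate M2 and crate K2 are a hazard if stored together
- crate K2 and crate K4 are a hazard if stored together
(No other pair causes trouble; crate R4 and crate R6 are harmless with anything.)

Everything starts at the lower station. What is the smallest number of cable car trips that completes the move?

11

Counting alone: the keeper can take at most 2 across per trip to the upper station, so moving all 7 needs at least 4 loaded trips out, with a return between consecutive ones — at least 7 crossings.
The safety rule pushes this higher. Following every safe sequence of crossings, the most of the 7 that can be at the upper station as the cable car arrives there on crossings 7, 9 is 5, 6 respectively — never all 7.
So no plan with fewer than 11 crossings exists, and this one achieves 11:
1. Keeper goes to the upper station with crate K4 and crate M2.  [the lower station: crate K2, crate K5, crate R3, crate R4, crate R6 | the upper station: crate K4, crate M2]
2. Keeper goes back to the lower station with crate M2.  [the lower station: crate K2, crate K5, crate M2, crate R3, crate R4, crate R6 | the upper station: crate K4]
3. Keeper goes to the upper station with crate K5 and crate M2.  [the lower station: crate K2, crate R3, crate R4, crate R6 | the upper station: crate K4, crate K5, crate M2]
4. Keeper goes back to the lower station with crate K4.  [the lower station: crate K2, crate K4, crate R3, crate R4, crate R6 | the upper station: crate K5, crate M2]
5. Keeper goes to the upper station with crate K2 and crate R4.  [the lower station: crate K4, crate R3, crate R6 | the upper station: crate K2, crate K5, crate M2, crate R4]
6. Keeper goes back to the lower station with crate M2.  [the lower station: crate K4, crate M2, crate R3, crate R6 | the upper station: crate K2, crate K5, crate R4]
7. Keeper goes to the upper station with crate M2 and crate R3.  [the lower station: crate K4, crate R6 | the upper station: crate K2, crate K5, crate M2, crate R3, crate R4]
8. Keeper goes back to the lower station with crate M2.  [the lower station: crate K4, crate M2, crate R6 | the upper station: crate K2, crate K5, crate R3, crate R4]
9. Keeper goes to the upper station with crate M2 and crate R6.  [the lower station: crate K4 | the upper station: crate K2, crate K5, crate M2, crate R3, crate R4, crate R6]
10. Keeper goes back to the lower station with crate M2.  [the lower station: crate K4, crate M2 | the upper station: crate K2, crate K5, crate R3, crate R4, crate R6]
11. Keeper goes to the upper station with crate K4 and crate M2.  [the lower station: — | the upper station: crate K2, crate K4, crate K5, crate M2, crate R3, crate R4, crate R6]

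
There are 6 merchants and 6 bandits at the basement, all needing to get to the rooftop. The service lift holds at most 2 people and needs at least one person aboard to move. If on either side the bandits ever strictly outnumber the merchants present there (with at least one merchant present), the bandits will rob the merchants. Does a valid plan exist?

No

Following every safe sequence of crossings from the start, the most of the 12 that can be at the rooftop as the service lift arrives there on crossings 1, 3, 5, 7, 9 is 2, 3, 4, 5, 6 respectively; the best ever achieved is 6 of 12.
From crossing 11 on, no configuration arises that was not already reachable earlier: only 15 distinct safe configurations (who is on which side, and where the service lift is) can ever be reached, none of them has everyone across, and every continuation just revisits them. They are: 0 merchants + 0 bandits across (service lift back at the start); 0 merchants + 1 bandit across (service lift there); 0 merchants + 1 bandit across (service lift back at the start); 0 merchants + 2 bandits across (service lift there); 0 merchants + 2 bandits across (service lift back at the start); 0 merchants + 3 bandits across (service lift there); 0 merchants + 3 bandits across (service lift back at the start); 0 merchants + 4 bandits across (service lift there); 0 merchants + 4 bandits across (service lift back at the start); 0 merchants + 5 bandits across (service lift there); 0 merchants + 5 bandits across (service lift back at the start); 0 merchants + 6 bandits across (service lift there); 1 merchant + 1 bandit across (service lift there); 1 merchant + 1 bandit across (service lift back at the start); 2 merchants + 2 bandits across (service lift there). So no valid plan exists.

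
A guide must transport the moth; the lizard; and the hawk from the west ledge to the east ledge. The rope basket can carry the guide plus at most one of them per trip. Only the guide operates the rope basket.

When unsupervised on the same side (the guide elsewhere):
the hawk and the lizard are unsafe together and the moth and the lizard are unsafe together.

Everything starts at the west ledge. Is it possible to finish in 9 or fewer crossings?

Yes — this plan uses 7 crossings (≤ 9):
1. Guide goes to the east ledge with the lizard.
2. Guide goes back to the west ledge alone.
3. Guide goes to the east ledge with the moth.
4. Guide goes back to the west ledge with the lizard.
5. Guide goes to the east ledge with the hawk.
6. Guide goes back to the west ledge alone.
7. Guide goes to the east ledge with the lizard.

Yes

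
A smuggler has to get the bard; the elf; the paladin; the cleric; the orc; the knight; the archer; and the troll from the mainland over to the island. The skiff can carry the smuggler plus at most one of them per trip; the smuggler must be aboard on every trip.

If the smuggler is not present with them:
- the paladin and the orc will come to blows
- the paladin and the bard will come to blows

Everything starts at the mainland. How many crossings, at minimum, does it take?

17

Counting alone: the smuggler can take at most 1 across per trip to the island, so moving all 8 needs at least 8 loaded trips out, with a return between consecutive ones — at least 15 crossings.
The safety rule pushes this higher. Following every safe sequence of crossings, the most of the 8 that can be at the island as the skiff arrives there on crossing 15 is 7 — never all 8.
So no plan with fewer than 17 crossings exists, and this one achieves 17:
1. Smuggler goes to the island with the paladin.
2. Smuggler goes back to the mainland alone.
3. Smuggler goes to the island with the bard.
4. Smuggler goes back to the mainland with the paladin.
5. Smuggler goes to the island with the orc.
6. Smuggler goes back to the mainland alone.
7. Smuggler goes to the island with the elf.
8. Smuggler goes back to the mainland alone.
9. Smuggler goes to the island with the cleric.
10. Smuggler goes back to the mainland alone.
11. Smuggler goes to the island with the knight.
12. Smuggler goes back to the mainland alone.
13. Smuggler goes to the island with the archer.
14. Smuggler goes back to the mainland alone.
15. Smuggler goes to the island with the troll.
16. Smuggler goes back to the mainland alone.
17. Smuggler goes to the island with the paladin.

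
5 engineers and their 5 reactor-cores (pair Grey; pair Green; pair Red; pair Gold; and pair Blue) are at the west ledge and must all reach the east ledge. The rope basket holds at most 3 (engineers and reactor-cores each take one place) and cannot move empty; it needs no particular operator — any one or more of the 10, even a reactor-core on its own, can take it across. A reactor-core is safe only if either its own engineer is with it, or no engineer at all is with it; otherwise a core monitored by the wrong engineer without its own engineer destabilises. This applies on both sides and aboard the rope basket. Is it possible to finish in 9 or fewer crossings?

No

Counting alone: each trip to the east ledge takes at most 3 across and each return brings at least 1 back, so after t trips out (and t−1 returns) at most 3t − (t−1) of the 10 are across; that first reaches 10 at t = 5, so at least 9 crossings are needed.
The safety rule pushes this higher. Following every safe sequence of crossings, the most of the 10 that can be at the east ledge as the rope basket arrives there on crossing 9 is 9 — never all 10.
So the move cannot be finished within 9 crossings. (The shortest complete plan takes 11:)
1. engineer Grey and reactor-core Grey cross → the east ledge.
2. engineer Grey crosses ← the west ledge.
3. reactor-core Gold, reactor-core Green, and reactor-core Red cross → the east ledge.
4. reactor-core Grey crosses ← the west ledge.
5. engineer Gold, engineer Green, and engineer Red cross → the east ledge.
6. engineer Green and reactor-core Green cross ← the west ledge.
7. engineer Blue, engineer Green, and engineer Grey cross → the east ledge.
8. reactor-core Red crosses ← the west ledge.
9. reactor-core Green and reactor-core Grey cross → the east ledge.
10. reactor-core Grey crosses ← the west ledge.
11. reactor-core Blue, reactor-core Grey, and reactor-core Red cross → the east ledge.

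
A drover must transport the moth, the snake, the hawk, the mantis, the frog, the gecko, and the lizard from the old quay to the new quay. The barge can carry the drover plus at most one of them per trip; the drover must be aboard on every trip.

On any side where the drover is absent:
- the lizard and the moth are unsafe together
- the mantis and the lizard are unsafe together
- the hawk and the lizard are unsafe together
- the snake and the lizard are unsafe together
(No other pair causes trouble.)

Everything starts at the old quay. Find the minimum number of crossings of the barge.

impossible

Following every safe sequence of crossings from the start, the most of the 7 that can be at the new quay as the barge arrives there on crossings 1, 3, 5, 7 is 1, 2, 3, 4 respectively; the best ever achieved is 4 of 7.
From crossing 9 on, no configuration arises that was not already reachable earlier: only 44 distinct safe configurations (who is on which side, and where the barge is) can ever be reached, none of them has everyone across, and every continuation just revisits them. So no valid plan exists.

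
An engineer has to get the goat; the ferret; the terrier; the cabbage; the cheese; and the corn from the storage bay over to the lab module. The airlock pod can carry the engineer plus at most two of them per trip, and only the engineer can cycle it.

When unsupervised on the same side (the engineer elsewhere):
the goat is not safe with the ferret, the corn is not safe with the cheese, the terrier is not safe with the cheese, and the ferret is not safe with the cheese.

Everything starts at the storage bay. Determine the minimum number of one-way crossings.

7

Counting alone: the engineer can take at most 2 across per trip to the lab module, so moving all 6 needs at least 3 loaded trips out, with a return between consecutive ones — at least 5 crossings.
The safety rule pushes this higher. Following every safe sequence of crossings, the most of the 6 that can be at the lab module as the airlock pod arrives there on crossing 5 is 5 — never all 6.
So no plan with fewer than 7 crossings exists, and this one achieves 7:
1. Engineer goes to the lab module with the cheese and the goat.
2. Engineer goes back to the storage bay alone.
3. Engineer goes to the lab module with the cabbage.
4. Engineer goes back to the storage bay alone.
5. Engineer goes to the lab module with the corn and the terrier.
6. Engineer goes back to the storage bay with the cheese.
7. Engineer goes to the lab module with the cheese and the ferret.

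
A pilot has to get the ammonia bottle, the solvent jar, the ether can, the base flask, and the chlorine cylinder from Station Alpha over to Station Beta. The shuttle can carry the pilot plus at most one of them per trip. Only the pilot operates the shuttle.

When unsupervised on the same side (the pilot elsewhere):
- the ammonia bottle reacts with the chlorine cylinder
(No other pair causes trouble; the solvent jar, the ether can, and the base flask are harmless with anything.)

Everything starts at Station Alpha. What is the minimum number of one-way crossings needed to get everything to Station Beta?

9

Counting alone: the pilot can take at most 1 across per trip to Station Beta, so moving all 5 needs at least 5 loaded trips out, with a return between consecutive ones — at least 9 crossings.
The plan below uses exactly 9 crossings, so it is optimal:
1. Pilot goes to Station Beta with the ammonia bottle.  [Station Alpha: the base flask, the chlorine cylinder, the ether can, the solvent jar | Station Beta: the ammonia bottle]
2. Pilot goes back to Station Alpha alone.  [Station Alpha: the base flask, the chlorine cylinder, the ether can, the solvent jar | Station Beta: the ammonia bottle]
3. Pilot goes to Station Beta with the solvent jar.  [Station Alpha: the base flask, the chlorine cylinder, the ether can | Station Beta: the ammonia bottle, the solvent jar]
4. Pilot goes back to Station Alpha alone.  [Station Alpha: the base flask, the chlorine cylinder, the ether can | Station Beta: the ammonia bottle, the solvent jar]
5. Pilot goes to Station Beta with the ether can.  [Station Alpha: the base flask, the chlorine cylinder | Station Beta: the ammonia bottle, the ether can, the solvent jar]
6. Pilot goes back to Station Alpha alone.  [Station Alpha: the base flask, the chlorine cylinder | Station Beta: the ammonia bottle, the ether can, the solvent jar]
7. Pilot goes to Station Beta with the base flask.  [Station Alpha: the chlorine cylinder | Station Beta: the ammonia bottle, the base flask, the ether can, the solvent jar]
8. Pilot goes back to Station Alpha alone.  [Station Alpha: the chlorine cylinder | Station Beta: the ammonia bottle, the base flask, the ether can, the solvent jar]
9. Pilot goes to Station Beta with the chlorine cylinder.  [Station Alpha: — | Station Beta: the ammonia bottle, the base flask, the chlorine cylinder, the ether can, the solvent jar]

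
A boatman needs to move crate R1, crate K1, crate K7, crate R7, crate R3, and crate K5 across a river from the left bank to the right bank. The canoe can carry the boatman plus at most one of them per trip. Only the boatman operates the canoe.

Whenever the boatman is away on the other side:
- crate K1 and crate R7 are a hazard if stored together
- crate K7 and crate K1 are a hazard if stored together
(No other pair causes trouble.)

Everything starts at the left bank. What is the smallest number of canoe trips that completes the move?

Counting alone: the boatman can take at most 1 across per trip to the right bank, so moving all 6 needs at least 6 loaded trips out, with a return between consecutive ones — at least 11 crossings.
The safety rule pushes this higher. Following every safe sequence of crossings, the most of the 6 that can be at the right bank as the canoe arrives there on crossing 11 is 5 — never all 6.
So no plan with fewer than 13 crossings exists, and this one achieves 13:
1. Boatman goes to the right bank with crate K1.
2. Boatman goes back to the left bank alone.
3. Boatman goes to the right bank with crate R1.
4. Boatman goes back to the left bank alone.
5. Boatman goes to the right bank with crate K7.
6. Boatman goes back to the left bank with crate K1.
7. Boatman goes to the right bank with crate R7.
8. Boatman goes back to the left bank alone.
9. Boatman goes to the right bank with crate R3.
10. Boatman goes back to the left bank alone.
11. Boatman goes to the right bank with crate K5.
12. Boatman goes back to the left bank alone.
13. Boatman goes to the right bank with crate K1.

13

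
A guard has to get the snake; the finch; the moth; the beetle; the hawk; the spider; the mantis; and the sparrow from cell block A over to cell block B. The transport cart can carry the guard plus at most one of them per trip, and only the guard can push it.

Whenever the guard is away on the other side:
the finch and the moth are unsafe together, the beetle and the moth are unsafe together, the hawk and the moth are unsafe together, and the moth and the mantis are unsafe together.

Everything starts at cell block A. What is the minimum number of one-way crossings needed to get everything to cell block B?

impossible

Following every safe sequence of crossings from the start, the most of the 8 that can be at cell block B as the transport cart arrives there on crossings 1, 3, 5, 7, 9 is 1, 2, 3, 4, 5 respectively; the best ever achieved is 5 of 8.
From crossing 11 on, no configuration arises that was not already reachable earlier: only 88 distinct safe configurations (who is on which side, and where the transport cart is) can ever be reached, none of them has everyone across, and every continuation just revisits them. So no valid plan exists.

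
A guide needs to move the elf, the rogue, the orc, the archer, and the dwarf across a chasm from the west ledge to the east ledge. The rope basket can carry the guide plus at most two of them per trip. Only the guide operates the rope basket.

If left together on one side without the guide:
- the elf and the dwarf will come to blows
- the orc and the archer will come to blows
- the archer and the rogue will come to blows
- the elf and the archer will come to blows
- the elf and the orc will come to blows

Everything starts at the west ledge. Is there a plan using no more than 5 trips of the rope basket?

No

Counting alone: the guide can take at most 2 across per trip to the east ledge, so moving all 5 needs at least 3 loaded trips out, with a return between consecutive ones — at least 5 crossings.
The safety rule pushes this higher. Following every safe sequence of crossings, the most of the 5 that can be at the east ledge as the rope basket arrives there on crossing 5 is 4 — never all 5.
So the move cannot be finished within 5 crossings. (The shortest complete plan takes 7:)
1. Guide goes to the east ledge with the archer and the elf.
2. Guide goes back to the west ledge with the elf.
3. Guide goes to the east ledge with the elf and the rogue.
4. Guide goes back to the west ledge with the archer.
5. Guide goes to the east ledge with the dwarf and the orc.
6. Guide goes back to the west ledge with the elf.
7. Guide goes to the east ledge with the archer and the elf.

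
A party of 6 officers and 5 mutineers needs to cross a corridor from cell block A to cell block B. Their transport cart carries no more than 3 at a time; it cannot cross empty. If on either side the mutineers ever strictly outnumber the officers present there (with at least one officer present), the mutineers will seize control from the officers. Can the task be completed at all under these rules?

Yes

1. 3 mutineers → cell block B.  (cell block A: 6O 2M; cell block B: 0O 3M)
2. 1 mutineer ← cell block A.  (cell block A: 6O 3M; cell block B: 0O 2M)
3. 3 officers → cell block B.  (cell block A: 3O 3M; cell block B: 3O 2M)
4. 1 officer ← cell block A.  (cell block A: 4O 3M; cell block B: 2O 2M)
5. 2 officers and 1 mutineer → cell block B.  (cell block A: 2O 2M; cell block B: 4O 3M)
6. 1 officer ← cell block A.  (cell block A: 3O 2M; cell block B: 3O 3M)
7. 2 officers and 1 mutineer → cell block B.  (cell block A: 1O 1M; cell block B: 5O 4M)
8. 1 officer ← cell block A.  (cell block A: 2O 1M; cell block B: 4O 4M)
9. 2 officers and 1 mutineer → cell block B.  (cell block A: 0O 0M; cell block B: 6O 5M)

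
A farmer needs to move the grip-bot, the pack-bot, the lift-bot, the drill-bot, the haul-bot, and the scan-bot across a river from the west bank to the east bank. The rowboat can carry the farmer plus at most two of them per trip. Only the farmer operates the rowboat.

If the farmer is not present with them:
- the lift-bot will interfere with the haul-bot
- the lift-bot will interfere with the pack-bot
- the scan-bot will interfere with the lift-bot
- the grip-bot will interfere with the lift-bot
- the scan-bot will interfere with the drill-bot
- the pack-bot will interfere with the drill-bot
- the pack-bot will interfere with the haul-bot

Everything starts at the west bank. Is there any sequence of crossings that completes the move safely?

Whatever the first load, the items left behind include a forbidden pair without the farmer. No opening move is safe, so no plan exists.

No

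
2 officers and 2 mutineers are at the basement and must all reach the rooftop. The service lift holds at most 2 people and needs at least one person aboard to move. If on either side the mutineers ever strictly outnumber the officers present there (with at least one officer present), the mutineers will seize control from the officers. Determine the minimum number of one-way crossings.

5

Counting alone: each trip to the rooftop takes at most 2 across and each return brings at least 1 back, so after t trips out (and t−1 returns) at most 2t − (t−1) of the 4 are across; that first reaches 4 at t = 3, so at least 5 crossings are needed.
The plan below uses exactly 5 crossings, so it is optimal:
1. 2 mutineers → the rooftop.  (the basement: 2O 0M; the rooftop: 0O 2M)
2. 1 mutineer ← the basement.  (the basement: 2O 1M; the rooftop: 0O 1M)
3. 2 officers → the rooftop.  (the basement: 0O 1M; the rooftop: 2O 1M)
4. 1 mutineer ← the basement.  (the basement: 0O 2M; the rooftop: 2O 0M)
5. 2 mutineers → the rooftop.  (the basement: 0O 0M; the rooftop: 2O 2M)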